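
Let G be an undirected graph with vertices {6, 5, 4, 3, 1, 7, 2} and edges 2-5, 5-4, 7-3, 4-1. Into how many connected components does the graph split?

6 is isolated — a component by itself.
Starting from 3 we can reach 3, 7. That is one component of size 2.
Starting from 1 we can reach 1, 2, 4, 5. That is one component of size 4.
Total: 3 components.

3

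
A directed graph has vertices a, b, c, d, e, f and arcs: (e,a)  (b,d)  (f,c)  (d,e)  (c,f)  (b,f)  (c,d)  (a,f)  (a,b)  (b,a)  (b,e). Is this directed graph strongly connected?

Yes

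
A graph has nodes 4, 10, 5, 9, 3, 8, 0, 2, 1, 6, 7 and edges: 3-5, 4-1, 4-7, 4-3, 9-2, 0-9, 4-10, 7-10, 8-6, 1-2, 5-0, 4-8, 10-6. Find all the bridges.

none

The edges on the cycle 4-7-10-4 are not bridges since each lies on that cycle.
Every edge lies on some cycle, so there are no bridges.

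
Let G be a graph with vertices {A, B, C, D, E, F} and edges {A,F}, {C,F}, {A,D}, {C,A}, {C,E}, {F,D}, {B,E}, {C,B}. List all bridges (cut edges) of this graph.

none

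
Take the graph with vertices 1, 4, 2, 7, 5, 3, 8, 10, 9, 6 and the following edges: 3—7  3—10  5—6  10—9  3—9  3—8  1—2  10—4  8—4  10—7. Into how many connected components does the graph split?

3

Starting from 1 we can reach 1, 2. That is one component of size 2.
Starting from 5 we can reach 5, 6. That is one component of size 2.
Starting from 3 we can reach 3, 4, 7, 8, 9, 10. That is one component of size 6.
Total: 3 components.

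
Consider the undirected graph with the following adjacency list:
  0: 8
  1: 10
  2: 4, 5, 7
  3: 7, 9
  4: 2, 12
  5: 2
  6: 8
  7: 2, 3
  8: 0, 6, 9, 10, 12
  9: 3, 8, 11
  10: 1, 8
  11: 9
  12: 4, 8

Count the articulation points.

4

Removing 2 increases the component count from 1 to 2, so 2 is a cut vertex.
Removing 8 increases the component count from 1 to 4, so 8 is a cut vertex.
Removing 9 increases the component count from 1 to 2, so 9 is a cut vertex.
Likewise 10 is a cut vertex.
By contrast removing 12 leaves 1 component; it is not a cut vertex. No other vertex is a cut vertex either.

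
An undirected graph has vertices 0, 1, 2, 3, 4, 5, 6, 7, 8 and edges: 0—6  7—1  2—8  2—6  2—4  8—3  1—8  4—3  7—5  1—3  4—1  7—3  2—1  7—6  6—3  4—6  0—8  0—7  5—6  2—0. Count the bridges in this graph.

0

The edges on the cycle 0-7-5-6-0 are not bridges since each lies on that cycle.
Every edge lies on some cycle, so there are no bridges.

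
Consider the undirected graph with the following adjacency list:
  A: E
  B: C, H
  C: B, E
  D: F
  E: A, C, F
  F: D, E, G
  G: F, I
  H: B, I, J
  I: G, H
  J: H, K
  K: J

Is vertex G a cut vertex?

No

Deleting G leaves 1 component (was 1) (its neighbors F, I remain connected to each other), so G is not a cut vertex.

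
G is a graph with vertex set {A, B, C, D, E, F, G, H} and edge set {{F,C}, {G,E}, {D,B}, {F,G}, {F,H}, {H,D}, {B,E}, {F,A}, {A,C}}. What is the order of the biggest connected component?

Starting from A we can reach A, B, C, D, E, F, G, H. That is one component of size 8.
The largest has 8 vertices.

8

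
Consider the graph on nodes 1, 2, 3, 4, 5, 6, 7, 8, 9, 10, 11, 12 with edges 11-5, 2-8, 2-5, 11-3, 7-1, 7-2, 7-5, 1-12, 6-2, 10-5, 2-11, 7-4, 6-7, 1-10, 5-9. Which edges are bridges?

The edges on the cycle 7-1-10-5-7 are not bridges since each lies on that cycle.
But removing 8-2 disconnects 8 from 2; removing 4-7 disconnects 4 from 7; removing 12-1 disconnects 12 from 1; removing 3-11 disconnects 3 from 11 — these are bridges.
In total 5 edges are bridges.

1-12, 11-3, 2-8, 4-7, 5-9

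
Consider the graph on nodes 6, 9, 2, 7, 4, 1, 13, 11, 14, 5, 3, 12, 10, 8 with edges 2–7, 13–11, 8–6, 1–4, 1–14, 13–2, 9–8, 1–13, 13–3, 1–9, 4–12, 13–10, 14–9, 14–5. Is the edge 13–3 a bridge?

Yes

Removing 13–3 leaves no path between 13 and 3: the component count goes from 1 to 2. So it is a bridge.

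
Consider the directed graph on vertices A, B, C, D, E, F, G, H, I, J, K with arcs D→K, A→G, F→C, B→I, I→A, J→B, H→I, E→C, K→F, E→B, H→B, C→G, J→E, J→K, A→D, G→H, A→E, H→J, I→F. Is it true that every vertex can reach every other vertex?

Yes

From C we can reach every vertex (A, B, C, D, E, F, G, H, I, J, K), and every vertex can reach C (A, B, C, D, E, F, G, H, I, J, K). So the whole graph is one strongly connected component.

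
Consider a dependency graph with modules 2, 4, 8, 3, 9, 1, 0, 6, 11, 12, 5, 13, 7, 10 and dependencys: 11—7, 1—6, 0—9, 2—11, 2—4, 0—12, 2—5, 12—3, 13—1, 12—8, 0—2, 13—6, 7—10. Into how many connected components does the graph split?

2

Starting from 1 we can reach 1, 6, 13. That is one component of size 3.
Starting from 0 we can reach 0, 2, 3, 4, 5, 7, 8, 9, 10, 11, 12. That is one component of size 11.
Total: 2 components.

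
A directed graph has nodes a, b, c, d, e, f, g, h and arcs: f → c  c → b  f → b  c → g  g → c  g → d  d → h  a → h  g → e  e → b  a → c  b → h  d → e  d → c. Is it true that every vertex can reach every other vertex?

No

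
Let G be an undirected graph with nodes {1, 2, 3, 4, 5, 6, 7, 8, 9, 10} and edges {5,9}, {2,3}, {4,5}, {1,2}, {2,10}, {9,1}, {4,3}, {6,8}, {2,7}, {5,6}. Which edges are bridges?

The edges on the cycle 4-5-9-1-2-3-4 are not bridges since each lies on that cycle.
But removing 7–2 disconnects 7 from 2; removing 2–10 disconnects 2 from 10; removing 5–6 disconnects 5 from 6; removing 8–6 disconnects 8 from 6 — these are bridges.

10-2, 2-7, 5-6, 6-8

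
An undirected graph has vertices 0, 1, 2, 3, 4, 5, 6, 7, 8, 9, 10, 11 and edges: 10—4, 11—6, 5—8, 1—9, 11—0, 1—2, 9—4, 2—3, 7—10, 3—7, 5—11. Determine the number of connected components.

2

Starting from 0 we can reach 0, 5, 6, 8, 11. That is one component of size 5.
Starting from 1 we can reach 1, 2, 3, 4, 7, 9, 10. That is one component of size 7.
Total: 2 components.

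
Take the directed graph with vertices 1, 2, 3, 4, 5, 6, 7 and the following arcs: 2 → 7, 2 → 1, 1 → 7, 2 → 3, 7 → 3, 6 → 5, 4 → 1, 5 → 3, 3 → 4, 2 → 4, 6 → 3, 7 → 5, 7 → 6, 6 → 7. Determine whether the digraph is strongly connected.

No

There is no directed path from 1 to 2, so the graph is not strongly connected.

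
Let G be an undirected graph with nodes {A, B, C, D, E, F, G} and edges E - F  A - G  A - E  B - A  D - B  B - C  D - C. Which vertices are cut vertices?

Removing A increases the component count from 1 to 3, so A is a cut vertex.
Removing B increases the component count from 1 to 2, so B is a cut vertex.
Removing E increases the component count from 1 to 2, so E is a cut vertex.
By contrast removing D leaves 1 component; it is not a cut vertex. No other vertex is a cut vertex either.

A, B, E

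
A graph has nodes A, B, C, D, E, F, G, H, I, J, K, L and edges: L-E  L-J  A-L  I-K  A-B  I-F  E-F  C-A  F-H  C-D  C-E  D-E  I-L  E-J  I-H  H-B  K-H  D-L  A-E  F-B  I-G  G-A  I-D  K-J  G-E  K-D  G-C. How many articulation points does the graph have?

Removing D, for instance, still leaves 1 component. No single vertex removal increases the component count — the graph has no articulation points.

0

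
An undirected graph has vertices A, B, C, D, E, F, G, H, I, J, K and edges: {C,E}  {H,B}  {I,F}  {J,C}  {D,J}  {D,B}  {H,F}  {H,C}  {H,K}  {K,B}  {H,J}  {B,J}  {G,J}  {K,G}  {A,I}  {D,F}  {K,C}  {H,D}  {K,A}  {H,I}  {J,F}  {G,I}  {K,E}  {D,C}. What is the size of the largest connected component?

11

Starting from A we can reach A, B, C, D, E, F, G, H, I, J, K. That is one component of size 11.
The largest has 11 vertices.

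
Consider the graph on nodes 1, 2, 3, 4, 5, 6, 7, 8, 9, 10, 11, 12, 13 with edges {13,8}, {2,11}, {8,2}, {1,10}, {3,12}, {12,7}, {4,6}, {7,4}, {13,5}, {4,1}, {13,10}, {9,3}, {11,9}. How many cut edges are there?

2

The edges on the cycle 13-8-2-11-9-3-12-7-4-1-10-13 are not bridges since each lies on that cycle.
But removing 4-6 disconnects 4 from 6; removing 13-5 disconnects 13 from 5 — these are bridges.
That makes 2 bridges.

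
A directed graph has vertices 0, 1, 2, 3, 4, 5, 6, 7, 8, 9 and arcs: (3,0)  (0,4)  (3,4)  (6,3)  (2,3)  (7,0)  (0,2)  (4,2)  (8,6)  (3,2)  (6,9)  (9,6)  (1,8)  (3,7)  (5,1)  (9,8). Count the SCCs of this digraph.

{0, 2, 3, 4, 7} are all mutually reachable — one SCC of size 5.
{6, 8, 9} are all mutually reachable — one SCC of size 3.
{1} is an SCC by itself.
{5} is an SCC by itself.
That gives 4 strongly connected components.

4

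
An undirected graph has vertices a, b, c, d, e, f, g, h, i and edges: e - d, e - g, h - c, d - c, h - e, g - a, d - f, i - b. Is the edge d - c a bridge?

No

After removing d - c, the path d-e-h-c still connects them, so the edge is not a bridge.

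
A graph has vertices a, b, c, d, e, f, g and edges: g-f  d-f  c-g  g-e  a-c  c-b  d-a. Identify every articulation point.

c, g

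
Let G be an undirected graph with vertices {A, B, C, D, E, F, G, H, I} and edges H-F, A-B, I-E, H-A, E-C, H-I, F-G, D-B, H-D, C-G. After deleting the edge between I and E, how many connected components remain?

1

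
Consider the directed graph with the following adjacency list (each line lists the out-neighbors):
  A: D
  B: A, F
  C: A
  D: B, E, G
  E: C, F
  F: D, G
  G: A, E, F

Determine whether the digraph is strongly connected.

Yes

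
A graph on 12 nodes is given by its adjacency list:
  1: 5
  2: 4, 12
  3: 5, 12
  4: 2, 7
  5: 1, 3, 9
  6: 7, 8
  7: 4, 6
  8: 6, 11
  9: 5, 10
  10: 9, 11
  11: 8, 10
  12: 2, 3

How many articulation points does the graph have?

1

Removing 5 increases the component count from 1 to 2, so 5 is a cut vertex.
By contrast removing 7 leaves 1 component; it is not a cut vertex. No other vertex is a cut vertex either.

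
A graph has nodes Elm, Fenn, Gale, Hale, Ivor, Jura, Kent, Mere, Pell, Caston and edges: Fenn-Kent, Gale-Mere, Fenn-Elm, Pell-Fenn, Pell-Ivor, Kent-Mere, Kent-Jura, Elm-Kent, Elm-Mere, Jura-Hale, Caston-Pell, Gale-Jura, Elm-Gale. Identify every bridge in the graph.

Caston-Pell, Fenn-Pell, Hale-Jura, Ivor-Pell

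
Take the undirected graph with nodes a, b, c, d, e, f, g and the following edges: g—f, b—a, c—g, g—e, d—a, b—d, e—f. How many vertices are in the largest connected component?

4

Starting from a we can reach a, b, d. That is one component of size 3.
Starting from c we can reach c, e, f, g. That is one component of size 4.
The largest has 4 vertices.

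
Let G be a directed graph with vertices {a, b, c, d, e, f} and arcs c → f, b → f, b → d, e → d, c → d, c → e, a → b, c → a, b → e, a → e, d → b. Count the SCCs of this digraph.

4

{b, d, e} are all mutually reachable — one SCC of size 3.
{f} is an SCC by itself.
{a} is an SCC by itself.
{c} is an SCC by itself.
That gives 4 strongly connected components.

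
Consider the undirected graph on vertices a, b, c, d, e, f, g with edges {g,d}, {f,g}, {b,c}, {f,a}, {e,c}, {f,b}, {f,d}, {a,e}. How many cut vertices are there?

Removing f increases the component count from 1 to 2, so f is a cut vertex.
By contrast removing e leaves 1 component; it is not a cut vertex. No other vertex is a cut vertex either.

1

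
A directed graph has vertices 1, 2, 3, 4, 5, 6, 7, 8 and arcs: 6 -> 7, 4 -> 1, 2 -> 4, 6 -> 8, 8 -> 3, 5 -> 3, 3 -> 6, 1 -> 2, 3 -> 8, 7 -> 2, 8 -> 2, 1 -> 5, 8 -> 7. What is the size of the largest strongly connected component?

{1, 2, 3, 4, 5, 6, 7, 8} are all mutually reachable — one SCC of size 8.
The largest has 8 vertices.

8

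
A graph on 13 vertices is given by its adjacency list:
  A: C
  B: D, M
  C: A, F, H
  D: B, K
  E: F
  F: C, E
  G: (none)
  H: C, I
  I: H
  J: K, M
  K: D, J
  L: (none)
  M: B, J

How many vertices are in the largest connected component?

6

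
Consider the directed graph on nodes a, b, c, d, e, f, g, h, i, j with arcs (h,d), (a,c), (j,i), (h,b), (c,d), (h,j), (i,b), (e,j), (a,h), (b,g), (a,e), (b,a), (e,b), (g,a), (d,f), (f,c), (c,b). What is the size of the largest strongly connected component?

10

{a, b, c, d, e, f, g, h, i, j} are all mutually reachable — one SCC of size 10.
The largest has 10 vertices.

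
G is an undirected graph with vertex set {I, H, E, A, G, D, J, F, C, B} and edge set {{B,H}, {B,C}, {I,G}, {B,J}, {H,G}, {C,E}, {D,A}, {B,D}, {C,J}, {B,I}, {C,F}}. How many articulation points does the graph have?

3

Removing B increases the component count from 1 to 3, so B is a cut vertex.
Removing C increases the component count from 1 to 3, so C is a cut vertex.
Removing D increases the component count from 1 to 2, so D is a cut vertex.
By contrast removing H leaves 1 component; it is not a cut vertex. No other vertex is a cut vertex either.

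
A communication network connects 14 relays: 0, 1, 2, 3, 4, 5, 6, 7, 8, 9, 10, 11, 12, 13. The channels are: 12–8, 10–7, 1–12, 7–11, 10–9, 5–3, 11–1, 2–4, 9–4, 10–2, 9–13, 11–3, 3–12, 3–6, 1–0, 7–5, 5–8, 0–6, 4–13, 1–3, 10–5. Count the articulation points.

Removing 10 increases the component count from 1 to 2, so 10 is a cut vertex.
By contrast removing 13 leaves 1 component; it is not a cut vertex. No other vertex is a cut vertex either.

1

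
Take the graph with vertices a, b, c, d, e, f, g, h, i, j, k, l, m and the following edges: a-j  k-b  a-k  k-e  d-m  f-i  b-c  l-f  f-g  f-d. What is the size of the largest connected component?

6

h is isolated — a component by itself.
Starting from d we can reach d, f, g, i, l, m. That is one component of size 6.
Starting from a we can reach a, b, c, e, j, k. That is one component of size 6.
The largest has 6 vertices.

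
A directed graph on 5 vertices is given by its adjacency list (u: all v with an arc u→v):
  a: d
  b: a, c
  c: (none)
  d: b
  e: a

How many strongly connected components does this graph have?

3

{a, b, d} are all mutually reachable — one SCC of size 3.
{c} is an SCC by itself.
{e} is an SCC by itself.
That gives 3 strongly connected components.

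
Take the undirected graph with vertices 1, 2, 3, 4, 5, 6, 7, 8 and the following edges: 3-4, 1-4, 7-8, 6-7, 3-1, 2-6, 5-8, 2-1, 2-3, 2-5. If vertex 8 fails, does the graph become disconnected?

No

Deleting 8 leaves 1 component (was 1) (its neighbors 5, 7 remain connected to each other), so 8 is not a cut vertex.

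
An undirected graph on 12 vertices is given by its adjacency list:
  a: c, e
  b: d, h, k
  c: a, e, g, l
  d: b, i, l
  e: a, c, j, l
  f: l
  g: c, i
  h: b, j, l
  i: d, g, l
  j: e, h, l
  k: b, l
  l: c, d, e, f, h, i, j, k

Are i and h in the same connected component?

From i we can reach a, b, c, d, e, f, g, h, i, j, k, l, which includes h.

Yes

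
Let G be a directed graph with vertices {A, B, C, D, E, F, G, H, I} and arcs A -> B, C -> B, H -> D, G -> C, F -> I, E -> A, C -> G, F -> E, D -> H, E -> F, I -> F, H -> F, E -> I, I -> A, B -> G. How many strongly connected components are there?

{E, F, I} are all mutually reachable — one SCC of size 3.
{B, C, G} are all mutually reachable — one SCC of size 3.
{D, H} are all mutually reachable — one SCC of size 2.
{A} is an SCC by itself.
That gives 4 strongly connected components.

4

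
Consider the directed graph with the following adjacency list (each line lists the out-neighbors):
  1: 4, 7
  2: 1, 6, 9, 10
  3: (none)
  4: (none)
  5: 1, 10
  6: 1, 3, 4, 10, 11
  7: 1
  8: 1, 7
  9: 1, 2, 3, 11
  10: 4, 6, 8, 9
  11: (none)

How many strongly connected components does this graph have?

7

{2, 6, 9, 10} are all mutually reachable — one SCC of size 4.
{1, 7} are all mutually reachable — one SCC of size 2.
{3} is an SCC by itself.
{5} is an SCC by itself.
{4} is an SCC by itself.
(and 2 more singleton SCCs)
That gives 7 strongly connected components.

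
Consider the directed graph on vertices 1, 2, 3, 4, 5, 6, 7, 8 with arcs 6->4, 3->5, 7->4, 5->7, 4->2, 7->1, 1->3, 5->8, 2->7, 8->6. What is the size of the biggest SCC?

{1, 2, 3, 4, 5, 6, 7, 8} are all mutually reachable — one SCC of size 8.
The largest has 8 vertices.

8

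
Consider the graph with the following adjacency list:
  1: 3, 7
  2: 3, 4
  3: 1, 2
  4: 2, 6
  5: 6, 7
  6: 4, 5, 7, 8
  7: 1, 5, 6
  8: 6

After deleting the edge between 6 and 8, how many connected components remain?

Before removal there is 1 component.
6-8 is a bridge — removing it separates 6's side from 8's side.
After removal: 2 components.

2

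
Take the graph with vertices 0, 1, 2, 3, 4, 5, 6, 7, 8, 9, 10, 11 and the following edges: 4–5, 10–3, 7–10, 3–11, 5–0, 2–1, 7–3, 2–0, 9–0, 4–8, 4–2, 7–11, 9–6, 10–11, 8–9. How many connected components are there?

2

Starting from 3 we can reach 3, 7, 10, 11. That is one component of size 4.
Starting from 0 we can reach 0, 1, 2, 4, 5, 6, 8, 9. That is one component of size 8.
Total: 2 components.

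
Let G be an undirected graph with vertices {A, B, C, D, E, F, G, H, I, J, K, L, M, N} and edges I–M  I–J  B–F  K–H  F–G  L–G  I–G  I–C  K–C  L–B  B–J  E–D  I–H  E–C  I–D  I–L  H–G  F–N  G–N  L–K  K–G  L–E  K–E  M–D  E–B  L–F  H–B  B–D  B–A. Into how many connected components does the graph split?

1

Starting from A we can reach A, B, C, D, E, F, G, H, I, J, K, L, M, N. That is one component of size 14.
Total: 1 component.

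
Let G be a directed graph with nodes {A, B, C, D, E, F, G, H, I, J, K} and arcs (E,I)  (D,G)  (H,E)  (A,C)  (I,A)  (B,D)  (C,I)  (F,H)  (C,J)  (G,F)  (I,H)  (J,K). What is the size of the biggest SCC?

5

{A, C, E, H, I} are all mutually reachable — one SCC of size 5.
{K} is an SCC by itself.
{G} is an SCC by itself.
{F} is an SCC by itself.
{J} is an SCC by itself.
(and 2 more singleton SCCs)
The largest has 5 vertices.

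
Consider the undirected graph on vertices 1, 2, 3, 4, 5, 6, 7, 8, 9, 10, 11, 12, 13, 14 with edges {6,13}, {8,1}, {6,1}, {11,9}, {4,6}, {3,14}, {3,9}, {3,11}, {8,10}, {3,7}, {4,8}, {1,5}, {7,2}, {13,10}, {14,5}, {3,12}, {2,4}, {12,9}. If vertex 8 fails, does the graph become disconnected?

No

Deleting 8 leaves 1 component (was 1) (its neighbors 1, 4, 10 remain connected to each other), so 8 is not a cut vertex.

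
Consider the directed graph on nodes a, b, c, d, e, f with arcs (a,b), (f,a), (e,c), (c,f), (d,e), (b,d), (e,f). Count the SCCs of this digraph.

{a, b, c, d, e, f} are all mutually reachable — one SCC of size 6.
That gives 1 strongly connected component.

1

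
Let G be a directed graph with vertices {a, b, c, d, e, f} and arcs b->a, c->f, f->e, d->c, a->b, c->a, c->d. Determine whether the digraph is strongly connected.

There is no directed path from e to d, so the graph is not strongly connected.

No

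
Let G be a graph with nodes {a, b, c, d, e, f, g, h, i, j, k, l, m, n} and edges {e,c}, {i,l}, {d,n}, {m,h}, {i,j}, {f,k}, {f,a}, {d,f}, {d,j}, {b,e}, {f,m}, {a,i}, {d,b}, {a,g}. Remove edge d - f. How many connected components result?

d and f are still connected via d-j-i-a-f, so the component count stays at 1.

1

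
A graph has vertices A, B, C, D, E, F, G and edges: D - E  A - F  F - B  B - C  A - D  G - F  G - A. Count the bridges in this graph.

4

The edges on the cycle G-A-F-G are not bridges since each lies on that cycle.
But removing B - C disconnects B from C; removing F - B disconnects F from B; removing D - E disconnects D from E; removing A - D disconnects A from D — these are bridges.
That makes 4 bridges.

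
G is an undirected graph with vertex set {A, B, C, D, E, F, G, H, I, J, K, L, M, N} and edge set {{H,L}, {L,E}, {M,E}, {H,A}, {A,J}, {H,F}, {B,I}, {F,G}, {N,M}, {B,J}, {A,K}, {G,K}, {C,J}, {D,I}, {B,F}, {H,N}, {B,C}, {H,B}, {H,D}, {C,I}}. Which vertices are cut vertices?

H

Removing H increases the component count from 1 to 2, so H is a cut vertex.
By contrast removing A leaves 1 component; it is not a cut vertex. No other vertex is a cut vertex either.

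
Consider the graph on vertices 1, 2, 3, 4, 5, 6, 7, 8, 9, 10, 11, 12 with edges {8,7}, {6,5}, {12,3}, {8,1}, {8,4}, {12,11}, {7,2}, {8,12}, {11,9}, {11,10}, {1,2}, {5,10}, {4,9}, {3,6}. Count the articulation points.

1

Removing 8 increases the component count from 1 to 2, so 8 is a cut vertex.
By contrast removing 3 leaves 1 component; it is not a cut vertex. No other vertex is a cut vertex either.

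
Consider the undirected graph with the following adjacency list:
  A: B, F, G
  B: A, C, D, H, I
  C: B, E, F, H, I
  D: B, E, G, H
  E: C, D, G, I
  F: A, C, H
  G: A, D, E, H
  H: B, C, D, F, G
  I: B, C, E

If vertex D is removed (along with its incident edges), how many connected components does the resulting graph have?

1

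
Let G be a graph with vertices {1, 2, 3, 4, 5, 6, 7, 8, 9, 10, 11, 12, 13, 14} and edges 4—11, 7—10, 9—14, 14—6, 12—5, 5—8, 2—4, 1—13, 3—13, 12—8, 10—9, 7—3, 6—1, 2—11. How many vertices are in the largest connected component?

8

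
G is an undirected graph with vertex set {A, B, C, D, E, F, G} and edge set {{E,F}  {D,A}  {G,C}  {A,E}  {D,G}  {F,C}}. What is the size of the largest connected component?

B is isolated — a component by itself.
Starting from A we can reach A, C, D, E, F, G. That is one component of size 6.
The largest has 6 vertices.

6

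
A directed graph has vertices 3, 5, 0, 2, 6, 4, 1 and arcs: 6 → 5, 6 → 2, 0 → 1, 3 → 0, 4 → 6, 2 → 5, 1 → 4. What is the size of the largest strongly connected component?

1

{1} is an SCC by itself.
{2} is an SCC by itself.
{4} is an SCC by itself.
{5} is an SCC by itself.
{6} is an SCC by itself.
(and 2 more singleton SCCs)
The largest has 1 vertex.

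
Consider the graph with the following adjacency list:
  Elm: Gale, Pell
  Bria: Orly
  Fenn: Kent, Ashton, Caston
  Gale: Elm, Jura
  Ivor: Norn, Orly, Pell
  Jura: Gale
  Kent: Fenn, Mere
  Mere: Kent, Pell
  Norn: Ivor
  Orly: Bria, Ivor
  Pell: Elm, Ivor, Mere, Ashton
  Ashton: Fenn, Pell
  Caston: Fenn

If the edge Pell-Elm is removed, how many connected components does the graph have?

Before removal there is 1 component.
Pell-Elm is a bridge — removing it separates Pell's side from Elm's side.
After removal: 2 components.

2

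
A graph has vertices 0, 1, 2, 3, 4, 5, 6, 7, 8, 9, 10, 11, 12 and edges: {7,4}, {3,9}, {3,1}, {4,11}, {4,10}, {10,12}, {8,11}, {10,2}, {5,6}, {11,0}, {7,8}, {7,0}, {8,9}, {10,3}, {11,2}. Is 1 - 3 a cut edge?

Yes

Removing 1 - 3 leaves no path between 1 and 3: the component count goes from 2 to 3. So it is a bridge.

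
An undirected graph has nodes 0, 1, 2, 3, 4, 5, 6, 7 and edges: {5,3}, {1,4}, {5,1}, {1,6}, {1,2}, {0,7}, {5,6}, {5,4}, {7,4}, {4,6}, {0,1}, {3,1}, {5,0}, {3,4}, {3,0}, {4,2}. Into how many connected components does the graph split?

1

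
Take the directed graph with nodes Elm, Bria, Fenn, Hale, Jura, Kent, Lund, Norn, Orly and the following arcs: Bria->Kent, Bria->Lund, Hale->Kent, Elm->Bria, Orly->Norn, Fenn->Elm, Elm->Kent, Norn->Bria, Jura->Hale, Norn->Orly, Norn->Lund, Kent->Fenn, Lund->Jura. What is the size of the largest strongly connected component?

{Elm, Bria, Fenn, Hale, Jura, Kent, Lund} are all mutually reachable — one SCC of size 7.
{Norn, Orly} are all mutually reachable — one SCC of size 2.
The largest has 7 vertices.

7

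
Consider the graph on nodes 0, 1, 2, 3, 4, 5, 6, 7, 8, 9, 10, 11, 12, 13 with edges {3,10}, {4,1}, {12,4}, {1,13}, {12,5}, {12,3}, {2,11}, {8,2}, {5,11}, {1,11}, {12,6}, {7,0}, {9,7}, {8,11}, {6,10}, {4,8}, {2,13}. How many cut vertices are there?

Removing 7 increases the component count from 2 to 3, so 7 is a cut vertex.
Removing 12 increases the component count from 2 to 3, so 12 is a cut vertex.
By contrast removing 11 leaves 2 components; it is not a cut vertex. No other vertex is a cut vertex either.

2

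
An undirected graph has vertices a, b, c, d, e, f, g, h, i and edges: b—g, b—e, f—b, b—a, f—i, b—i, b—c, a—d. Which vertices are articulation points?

a, b

Removing a increases the component count from 2 to 3, so a is a cut vertex.
Removing b increases the component count from 2 to 6, so b is a cut vertex.
By contrast removing d leaves 2 components; it is not a cut vertex. No other vertex is a cut vertex either.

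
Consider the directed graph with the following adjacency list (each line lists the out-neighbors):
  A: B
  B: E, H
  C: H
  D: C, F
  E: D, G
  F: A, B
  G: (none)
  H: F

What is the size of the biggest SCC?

{A, B, C, D, E, F, H} are all mutually reachable — one SCC of size 7.
{G} is an SCC by itself.
The largest has 7 vertices.

7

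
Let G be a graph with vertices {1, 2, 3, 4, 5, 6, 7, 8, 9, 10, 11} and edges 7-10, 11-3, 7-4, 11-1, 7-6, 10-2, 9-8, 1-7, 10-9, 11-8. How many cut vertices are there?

Removing 7 increases the component count from 2 to 4, so 7 is a cut vertex.
Removing 10 increases the component count from 2 to 3, so 10 is a cut vertex.
Removing 11 increases the component count from 2 to 3, so 11 is a cut vertex.
By contrast removing 1 leaves 2 components; it is not a cut vertex. No other vertex is a cut vertex either.

3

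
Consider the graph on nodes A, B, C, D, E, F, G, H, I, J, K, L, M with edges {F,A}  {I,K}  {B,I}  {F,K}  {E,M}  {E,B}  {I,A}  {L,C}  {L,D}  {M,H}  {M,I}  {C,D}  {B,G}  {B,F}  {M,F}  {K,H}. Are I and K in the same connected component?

Yes

From I we can reach A, B, E, F, G, H, I, K, M, which includes K.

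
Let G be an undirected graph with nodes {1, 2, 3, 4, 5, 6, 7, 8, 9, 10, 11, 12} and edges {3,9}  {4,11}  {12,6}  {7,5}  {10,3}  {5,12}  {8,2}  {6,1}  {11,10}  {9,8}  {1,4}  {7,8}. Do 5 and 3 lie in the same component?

Yes

From 5 we can reach 1, 2, 3, 4, 5, 6, 7, 8, 9, 10, 11, 12, which includes 3.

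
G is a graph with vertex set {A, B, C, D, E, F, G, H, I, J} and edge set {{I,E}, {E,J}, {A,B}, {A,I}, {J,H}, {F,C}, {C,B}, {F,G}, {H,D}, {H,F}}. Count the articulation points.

Removing F increases the component count from 1 to 2, so F is a cut vertex.
Removing H increases the component count from 1 to 2, so H is a cut vertex.
By contrast removing J leaves 1 component; it is not a cut vertex. No other vertex is a cut vertex either.

2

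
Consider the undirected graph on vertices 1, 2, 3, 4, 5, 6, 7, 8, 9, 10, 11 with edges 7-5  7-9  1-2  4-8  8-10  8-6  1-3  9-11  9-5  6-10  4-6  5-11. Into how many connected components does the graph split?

3

Starting from 1 we can reach 1, 2, 3. That is one component of size 3.
Starting from 4 we can reach 4, 6, 8, 10. That is one component of size 4.
Starting from 5 we can reach 5, 7, 9, 11. That is one component of size 4.
Total: 3 components.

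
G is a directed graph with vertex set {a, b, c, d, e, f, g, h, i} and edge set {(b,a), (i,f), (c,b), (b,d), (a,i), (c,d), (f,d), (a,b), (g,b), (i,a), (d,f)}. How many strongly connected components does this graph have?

6

{a, b, i} are all mutually reachable — one SCC of size 3.
{d, f} are all mutually reachable — one SCC of size 2.
{e} is an SCC by itself.
{c} is an SCC by itself.
{g} is an SCC by itself.
(and 1 more singleton SCC)
That gives 6 strongly connected components.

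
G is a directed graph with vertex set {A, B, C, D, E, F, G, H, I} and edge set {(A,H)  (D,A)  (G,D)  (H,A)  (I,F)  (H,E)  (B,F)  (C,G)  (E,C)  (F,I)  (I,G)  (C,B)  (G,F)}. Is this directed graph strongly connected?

Yes

From G we can reach every vertex (A, B, C, D, E, F, G, H, I), and every vertex can reach G (A, B, C, D, E, F, G, H, I). So the whole graph is one strongly connected component.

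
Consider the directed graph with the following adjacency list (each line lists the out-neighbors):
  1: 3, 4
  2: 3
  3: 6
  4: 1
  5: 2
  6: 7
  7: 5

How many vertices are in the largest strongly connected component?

{2, 3, 5, 6, 7} are all mutually reachable — one SCC of size 5.
{1, 4} are all mutually reachable — one SCC of size 2.
The largest has 5 vertices.

5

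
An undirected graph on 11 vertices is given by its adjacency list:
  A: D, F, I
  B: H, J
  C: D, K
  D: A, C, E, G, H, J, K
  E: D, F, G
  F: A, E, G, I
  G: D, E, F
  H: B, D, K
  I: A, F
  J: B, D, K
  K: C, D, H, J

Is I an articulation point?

Deleting I leaves 1 component (was 1) (its neighbors A, F remain connected to each other), so I is not a cut vertex.

No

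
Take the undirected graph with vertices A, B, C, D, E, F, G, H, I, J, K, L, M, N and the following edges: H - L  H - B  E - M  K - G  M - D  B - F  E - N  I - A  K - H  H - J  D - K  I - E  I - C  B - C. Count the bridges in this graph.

The edges on the cycle I-E-M-D-K-H-B-C-I are not bridges since each lies on that cycle.
But removing I - A disconnects I from A; removing N - E disconnects N from E; removing G - K disconnects G from K; removing J - H disconnects J from H — these are bridges.
In total 6 edges are bridges.

6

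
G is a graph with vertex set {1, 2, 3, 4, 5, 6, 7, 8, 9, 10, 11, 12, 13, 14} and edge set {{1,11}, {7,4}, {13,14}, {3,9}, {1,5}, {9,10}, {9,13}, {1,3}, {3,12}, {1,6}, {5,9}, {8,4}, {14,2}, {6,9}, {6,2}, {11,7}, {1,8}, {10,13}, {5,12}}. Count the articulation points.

1

Removing 1 increases the component count from 1 to 2, so 1 is a cut vertex.
By contrast removing 8 leaves 1 component; it is not a cut vertex. No other vertex is a cut vertex either.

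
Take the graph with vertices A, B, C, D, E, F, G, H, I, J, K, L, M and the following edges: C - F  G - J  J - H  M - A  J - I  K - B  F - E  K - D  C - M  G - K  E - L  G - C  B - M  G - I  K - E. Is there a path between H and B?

Yes

From H we can reach A, B, C, D, E, F, G, H, I, J, K, L, M, which includes B.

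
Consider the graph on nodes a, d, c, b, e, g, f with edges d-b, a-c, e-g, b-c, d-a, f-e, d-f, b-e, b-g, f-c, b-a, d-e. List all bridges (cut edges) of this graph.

The edges on the cycle b-a-c-b are not bridges since each lies on that cycle.
Every edge lies on some cycle, so there are no bridges.

none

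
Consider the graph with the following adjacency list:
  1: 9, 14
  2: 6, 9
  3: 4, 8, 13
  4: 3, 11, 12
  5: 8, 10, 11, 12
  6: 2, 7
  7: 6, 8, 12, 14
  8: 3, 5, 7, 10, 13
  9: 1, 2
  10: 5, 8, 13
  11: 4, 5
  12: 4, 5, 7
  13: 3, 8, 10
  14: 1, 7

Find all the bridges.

none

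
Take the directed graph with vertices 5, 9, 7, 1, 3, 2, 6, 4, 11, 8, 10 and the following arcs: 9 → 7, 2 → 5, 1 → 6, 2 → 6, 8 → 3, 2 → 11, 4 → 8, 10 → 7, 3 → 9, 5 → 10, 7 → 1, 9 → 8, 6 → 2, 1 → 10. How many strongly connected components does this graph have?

4

{1, 2, 5, 6, 7, 10} are all mutually reachable — one SCC of size 6.
{3, 8, 9} are all mutually reachable — one SCC of size 3.
{4} is an SCC by itself.
{11} is an SCC by itself.
That gives 4 strongly connected components.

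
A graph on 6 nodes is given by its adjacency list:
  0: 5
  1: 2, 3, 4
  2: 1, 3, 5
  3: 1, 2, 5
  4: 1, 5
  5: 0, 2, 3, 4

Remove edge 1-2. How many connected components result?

1 and 2 are still connected via 1-3-2, so the component count stays at 1.

1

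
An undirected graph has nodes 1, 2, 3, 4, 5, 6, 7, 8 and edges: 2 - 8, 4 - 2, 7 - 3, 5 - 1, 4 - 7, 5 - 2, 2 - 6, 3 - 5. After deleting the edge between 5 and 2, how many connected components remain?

1

5 and 2 are still connected via 5-3-7-4-2, so the component count stays at 1.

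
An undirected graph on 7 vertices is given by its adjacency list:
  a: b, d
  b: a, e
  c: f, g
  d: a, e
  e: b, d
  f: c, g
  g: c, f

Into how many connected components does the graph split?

Starting from c we can reach c, f, g. That is one component of size 3.
Starting from a we can reach a, b, d, e. That is one component of size 4.
Total: 2 components.

2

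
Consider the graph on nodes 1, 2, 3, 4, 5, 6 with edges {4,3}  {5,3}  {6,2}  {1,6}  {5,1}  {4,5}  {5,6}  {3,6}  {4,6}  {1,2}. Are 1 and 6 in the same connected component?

Yes

From 1 we can reach 1, 2, 3, 4, 5, 6, which includes 6.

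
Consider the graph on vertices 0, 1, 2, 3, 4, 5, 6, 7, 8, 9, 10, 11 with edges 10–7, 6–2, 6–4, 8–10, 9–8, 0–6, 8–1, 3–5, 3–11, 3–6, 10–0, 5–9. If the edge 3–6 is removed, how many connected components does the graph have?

1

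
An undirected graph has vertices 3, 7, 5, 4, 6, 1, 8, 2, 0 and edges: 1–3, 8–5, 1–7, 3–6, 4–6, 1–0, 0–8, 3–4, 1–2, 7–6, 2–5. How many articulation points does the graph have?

Removing 1 increases the component count from 1 to 2, so 1 is a cut vertex.
By contrast removing 2 leaves 1 component; it is not a cut vertex. No other vertex is a cut vertex either.

1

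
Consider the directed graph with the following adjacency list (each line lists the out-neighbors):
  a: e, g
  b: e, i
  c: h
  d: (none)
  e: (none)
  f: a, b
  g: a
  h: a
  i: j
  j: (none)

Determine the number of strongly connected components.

9

{a, g} are all mutually reachable — one SCC of size 2.
{i} is an SCC by itself.
{f} is an SCC by itself.
{j} is an SCC by itself.
{d} is an SCC by itself.
(and 4 more singleton SCCs)
That gives 9 strongly connected components.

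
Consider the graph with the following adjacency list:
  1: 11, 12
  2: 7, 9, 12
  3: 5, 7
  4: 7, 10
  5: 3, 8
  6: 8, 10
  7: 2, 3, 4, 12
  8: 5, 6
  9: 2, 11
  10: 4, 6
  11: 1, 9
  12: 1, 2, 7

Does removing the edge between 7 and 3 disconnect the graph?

After removing 7-3, the path 7-4-10-6-8-5-3 still connects them, so the edge is not a bridge.

No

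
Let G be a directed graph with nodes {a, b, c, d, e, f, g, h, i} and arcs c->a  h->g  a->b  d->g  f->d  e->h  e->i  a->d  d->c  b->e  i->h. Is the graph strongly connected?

No

There is no directed path from i to a, so the graph is not strongly connected.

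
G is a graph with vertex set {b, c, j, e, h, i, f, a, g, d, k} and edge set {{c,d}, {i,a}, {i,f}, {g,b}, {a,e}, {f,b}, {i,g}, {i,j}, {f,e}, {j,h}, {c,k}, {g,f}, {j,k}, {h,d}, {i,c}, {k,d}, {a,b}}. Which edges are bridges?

none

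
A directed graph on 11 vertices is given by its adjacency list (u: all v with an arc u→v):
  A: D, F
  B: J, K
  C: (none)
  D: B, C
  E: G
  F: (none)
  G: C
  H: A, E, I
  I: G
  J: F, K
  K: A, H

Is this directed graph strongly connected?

There is no directed path from C to A, so the graph is not strongly connected.

No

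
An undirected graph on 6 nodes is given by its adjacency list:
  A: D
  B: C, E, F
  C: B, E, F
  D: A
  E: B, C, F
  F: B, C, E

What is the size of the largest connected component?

Starting from A we can reach A, D. That is one component of size 2.
Starting from B we can reach B, C, E, F. That is one component of size 4.
The largest has 4 vertices.

4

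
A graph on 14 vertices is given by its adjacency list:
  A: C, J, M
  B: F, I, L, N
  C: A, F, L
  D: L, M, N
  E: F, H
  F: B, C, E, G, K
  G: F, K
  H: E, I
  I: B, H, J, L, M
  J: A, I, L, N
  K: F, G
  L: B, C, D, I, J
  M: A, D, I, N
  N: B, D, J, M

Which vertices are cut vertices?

F

Removing F increases the component count from 1 to 2, so F is a cut vertex.
By contrast removing D leaves 1 component; it is not a cut vertex. No other vertex is a cut vertex either.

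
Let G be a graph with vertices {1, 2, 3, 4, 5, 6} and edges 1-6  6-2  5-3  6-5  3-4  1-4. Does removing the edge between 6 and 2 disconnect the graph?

Yes

Removing 6-2 leaves no path between 6 and 2: the component count goes from 1 to 2. So it is a bridge.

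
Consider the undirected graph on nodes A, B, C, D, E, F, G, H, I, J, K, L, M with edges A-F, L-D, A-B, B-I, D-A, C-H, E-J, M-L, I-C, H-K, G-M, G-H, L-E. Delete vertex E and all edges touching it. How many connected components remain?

2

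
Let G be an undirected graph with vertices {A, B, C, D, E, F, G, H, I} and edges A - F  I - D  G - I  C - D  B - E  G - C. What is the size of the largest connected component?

H is isolated — a component by itself.
Starting from A we can reach A, F. That is one component of size 2.
Starting from B we can reach B, E. That is one component of size 2.
Starting from C we can reach C, D, G, I. That is one component of size 4.
The largest has 4 vertices.

4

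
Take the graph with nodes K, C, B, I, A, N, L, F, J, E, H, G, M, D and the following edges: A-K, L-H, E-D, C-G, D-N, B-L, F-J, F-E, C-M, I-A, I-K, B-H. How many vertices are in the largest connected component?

Starting from C we can reach C, G, M. That is one component of size 3.
Starting from A we can reach A, I, K. That is one component of size 3.
Starting from B we can reach B, H, L. That is one component of size 3.
Starting from D we can reach D, E, F, J, N. That is one component of size 5.
The largest has 5 vertices.

5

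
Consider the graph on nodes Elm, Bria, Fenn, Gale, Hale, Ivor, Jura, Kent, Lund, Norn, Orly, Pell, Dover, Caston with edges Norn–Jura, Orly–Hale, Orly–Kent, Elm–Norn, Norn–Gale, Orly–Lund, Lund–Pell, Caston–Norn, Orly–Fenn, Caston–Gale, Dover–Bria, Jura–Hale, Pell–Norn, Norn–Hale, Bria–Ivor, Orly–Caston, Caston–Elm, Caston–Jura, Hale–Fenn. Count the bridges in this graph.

3

The edges on the cycle Orly-Lund-Pell-Norn-Caston-Orly are not bridges since each lies on that cycle.
But removing Bria–Ivor disconnects Bria from Ivor; removing Kent–Orly disconnects Kent from Orly; removing Dover–Bria disconnects Dover from Bria — these are bridges.
That makes 3 bridges.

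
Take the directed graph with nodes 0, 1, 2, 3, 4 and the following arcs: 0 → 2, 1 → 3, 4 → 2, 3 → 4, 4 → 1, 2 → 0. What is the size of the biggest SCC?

{1, 3, 4} are all mutually reachable — one SCC of size 3.
{0, 2} are all mutually reachable — one SCC of size 2.
The largest has 3 vertices.

3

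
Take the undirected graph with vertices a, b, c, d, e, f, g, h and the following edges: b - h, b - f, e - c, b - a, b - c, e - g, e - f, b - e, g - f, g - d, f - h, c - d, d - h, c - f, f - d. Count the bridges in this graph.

The edges on the cycle e-g-f-e are not bridges since each lies on that cycle.
But removing b - a disconnects b from a — this is a bridge.

1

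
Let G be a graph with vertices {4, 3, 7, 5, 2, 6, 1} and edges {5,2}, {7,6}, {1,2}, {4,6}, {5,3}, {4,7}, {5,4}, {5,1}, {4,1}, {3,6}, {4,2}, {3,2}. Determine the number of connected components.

1

Starting from 1 we can reach 1, 2, 3, 4, 5, 6, 7. That is one component of size 7.
Total: 1 component.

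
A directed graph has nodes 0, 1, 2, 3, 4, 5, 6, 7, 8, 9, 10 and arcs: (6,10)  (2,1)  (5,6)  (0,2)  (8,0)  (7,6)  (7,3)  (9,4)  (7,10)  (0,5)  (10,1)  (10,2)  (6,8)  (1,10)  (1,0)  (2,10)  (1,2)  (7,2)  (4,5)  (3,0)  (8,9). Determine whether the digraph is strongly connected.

No

There is no directed path from 9 to 3, so the graph is not strongly connected.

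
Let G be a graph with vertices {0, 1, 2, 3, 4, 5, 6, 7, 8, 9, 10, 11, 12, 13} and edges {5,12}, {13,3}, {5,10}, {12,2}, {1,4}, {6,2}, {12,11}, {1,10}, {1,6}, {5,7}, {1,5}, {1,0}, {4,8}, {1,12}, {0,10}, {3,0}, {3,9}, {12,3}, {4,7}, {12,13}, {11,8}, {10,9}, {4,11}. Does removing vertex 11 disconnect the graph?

Deleting 11 leaves 1 component (was 1) (its neighbors 4, 8, 12 remain connected to each other), so 11 is not a cut vertex.

No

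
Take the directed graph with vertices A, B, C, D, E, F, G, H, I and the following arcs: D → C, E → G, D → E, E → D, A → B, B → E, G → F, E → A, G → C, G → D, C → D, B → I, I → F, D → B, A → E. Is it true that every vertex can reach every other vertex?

No

There is no directed path from F to E, so the graph is not strongly connected.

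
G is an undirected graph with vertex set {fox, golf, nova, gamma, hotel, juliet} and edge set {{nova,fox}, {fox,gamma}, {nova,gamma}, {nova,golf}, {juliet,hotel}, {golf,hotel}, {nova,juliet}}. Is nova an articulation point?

Yes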